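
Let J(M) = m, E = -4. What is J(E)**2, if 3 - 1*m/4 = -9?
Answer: 2304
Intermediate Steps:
m = 48 (m = 12 - (-4)*9*1 = 12 - (-4)*9 = 12 - 4*(-9) = 12 + 36 = 48)
J(M) = 48
J(E)**2 = 48**2 = 2304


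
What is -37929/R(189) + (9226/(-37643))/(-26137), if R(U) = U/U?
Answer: -37317398317313/983875091 ≈ -37929.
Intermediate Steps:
R(U) = 1
-37929/R(189) + (9226/(-37643))/(-26137) = -37929/1 + (9226/(-37643))/(-26137) = -37929*1 + (9226*(-1/37643))*(-1/26137) = -37929 - 9226/37643*(-1/26137) = -37929 + 9226/983875091 = -37317398317313/983875091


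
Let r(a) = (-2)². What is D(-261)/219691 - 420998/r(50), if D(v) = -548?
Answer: -46244736905/439382 ≈ -1.0525e+5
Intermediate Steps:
r(a) = 4
D(-261)/219691 - 420998/r(50) = -548/219691 - 420998/4 = -548*1/219691 - 420998*¼ = -548/219691 - 210499/2 = -46244736905/439382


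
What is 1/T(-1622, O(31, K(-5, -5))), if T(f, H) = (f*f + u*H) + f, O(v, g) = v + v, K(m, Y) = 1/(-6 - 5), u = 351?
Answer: 1/2651024 ≈ 3.7721e-7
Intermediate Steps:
K(m, Y) = -1/11 (K(m, Y) = 1/(-11) = -1/11)
O(v, g) = 2*v
T(f, H) = f + f**2 + 351*H (T(f, H) = (f*f + 351*H) + f = (f**2 + 351*H) + f = f + f**2 + 351*H)
1/T(-1622, O(31, K(-5, -5))) = 1/(-1622 + (-1622)**2 + 351*(2*31)) = 1/(-1622 + 2630884 + 351*62) = 1/(-1622 + 2630884 + 21762) = 1/2651024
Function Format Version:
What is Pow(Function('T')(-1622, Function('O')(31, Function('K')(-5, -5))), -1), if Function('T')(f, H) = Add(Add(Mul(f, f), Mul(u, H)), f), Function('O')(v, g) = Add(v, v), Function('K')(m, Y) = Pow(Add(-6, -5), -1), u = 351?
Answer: Rational(1, 2651024) ≈ 3.7721e-7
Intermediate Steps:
Function('K')(m, Y) = Rational(-1, 11) (Function('K')(m, Y) = Pow(-11, -1) = Rational(-1, 11))
Function('O')(v, g) = Mul(2, v)
Function('T')(f, H) = Add(f, Pow(f, 2), Mul(351, H)) (Function('T')(f, H) = Add(Add(Mul(f, f), Mul(351, H)), f) = Add(Add(Pow(f, 2), Mul(351, H)), f) = Add(f, Pow(f, 2), Mul(351, H)))
Pow(Function('T')(-1622, Function('O')(31, Function('K')(-5, -5))), -1) = Pow(Add(-1622, Pow(-1622, 2), Mul(351, Mul(2, 31))), -1) = Pow(Add(-1622, 2630884, Mul(351, 62)), -1) = Pow(Add(-1622, 2630884, 21762), -1) = Pow(2651024, -1) = Rational(1, 2651024)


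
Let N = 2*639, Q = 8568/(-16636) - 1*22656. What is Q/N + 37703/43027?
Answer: -642328047506/38116199409 ≈ -16.852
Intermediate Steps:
Q = -94228446/4159 (Q = 8568*(-1/16636) - 22656 = -2142/4159 - 22656 = -94228446/4159 ≈ -22657.)
N = 1278
Q/N + 37703/43027 = -94228446/4159/1278 + 37703/43027 = -94228446/4159*1/1278 + 37703*(1/43027) = -15704741/885867 + 37703/43027 = -642328047506/38116199409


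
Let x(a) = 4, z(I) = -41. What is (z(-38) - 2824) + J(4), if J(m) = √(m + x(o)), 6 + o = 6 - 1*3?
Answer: -2865 + 2*√2 ≈ -2862.2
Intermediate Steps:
o = -3 (o = -6 + (6 - 1*3) = -6 + (6 - 3) = -6 + 3 = -3)
J(m) = √(4 + m) (J(m) = √(m + 4) = √(4 + m))
(z(-38) - 2824) + J(4) = (-41 - 2824) + √(4 + 4) = -2865 + √8 = -2865 + 2*√2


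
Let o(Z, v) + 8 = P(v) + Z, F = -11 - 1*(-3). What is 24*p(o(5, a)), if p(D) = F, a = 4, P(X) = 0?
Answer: -192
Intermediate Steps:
F = -8 (F = -11 + 3 = -8)
o(Z, v) = -8 + Z (o(Z, v) = -8 + (0 + Z) = -8 + Z)
p(D) = -8
24*p(o(5, a)) = 24*(-8) = -192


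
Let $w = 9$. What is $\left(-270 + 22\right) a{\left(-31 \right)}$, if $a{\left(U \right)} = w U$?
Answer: $69192$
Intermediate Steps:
$a{\left(U \right)} = 9 U$
$\left(-270 + 22\right) a{\left(-31 \right)} = \left(-270 + 22\right) 9 \left(-31\right) = \left(-248\right) \left(-279\right) = 69192$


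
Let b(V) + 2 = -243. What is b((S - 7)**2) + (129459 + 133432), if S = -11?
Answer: 262646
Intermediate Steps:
b(V) = -245 (b(V) = -2 - 243 = -245)
b((S - 7)**2) + (129459 + 133432) = -245 + (129459 + 133432) = -245 + 262891 = 262646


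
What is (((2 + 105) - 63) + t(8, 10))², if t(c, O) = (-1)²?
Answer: 2025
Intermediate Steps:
t(c, O) = 1
(((2 + 105) - 63) + t(8, 10))² = (((2 + 105) - 63) + 1)² = ((107 - 63) + 1)² = (44 + 1)² = 45² = 2025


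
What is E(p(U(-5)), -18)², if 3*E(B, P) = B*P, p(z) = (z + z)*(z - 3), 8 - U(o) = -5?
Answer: 2433600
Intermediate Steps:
U(o) = 13 (U(o) = 8 - 1*(-5) = 8 + 5 = 13)
p(z) = 2*z*(-3 + z) (p(z) = (2*z)*(-3 + z) = 2*z*(-3 + z))
E(B, P) = B*P/3 (E(B, P) = (B*P)/3 = B*P/3)
E(p(U(-5)), -18)² = ((⅓)*(2*13*(-3 + 13))*(-18))² = ((⅓)*(2*13*10)*(-18))² = ((⅓)*260*(-18))² = (-1560)² = 2433600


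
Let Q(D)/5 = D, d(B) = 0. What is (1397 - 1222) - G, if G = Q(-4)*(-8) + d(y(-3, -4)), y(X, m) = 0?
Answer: 15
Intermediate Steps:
Q(D) = 5*D
G = 160 (G = (5*(-4))*(-8) + 0 = -20*(-8) + 0 = 160 + 0 = 160)
(1397 - 1222) - G = (1397 - 1222) - 1*160 = 175 - 160 = 15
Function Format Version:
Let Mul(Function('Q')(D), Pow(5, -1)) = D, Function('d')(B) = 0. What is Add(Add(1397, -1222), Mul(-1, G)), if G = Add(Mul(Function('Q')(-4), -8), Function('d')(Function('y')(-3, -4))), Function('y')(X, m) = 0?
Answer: 15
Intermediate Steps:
Function('Q')(D) = Mul(5, D)
G = 160 (G = Add(Mul(Mul(5, -4), -8), 0) = Add(Mul(-20, -8), 0) = Add(160, 0) = 160)
Add(Add(1397, -1222), Mul(-1, G)) = Add(Add(1397, -1222), Mul(-1, 160)) = Add(175, -160) = 15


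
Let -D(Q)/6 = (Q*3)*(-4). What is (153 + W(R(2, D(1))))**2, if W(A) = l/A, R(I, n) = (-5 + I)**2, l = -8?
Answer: 1874161/81 ≈ 23138.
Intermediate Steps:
D(Q) = 72*Q (D(Q) = -6*Q*3*(-4) = -6*3*Q*(-4) = -(-72)*Q = 72*Q)
W(A) = -8/A
(153 + W(R(2, D(1))))**2 = (153 - 8/(-5 + 2)**2)**2 = (153 - 8/((-3)**2))**2 = (153 - 8/9)**2 = (1369/9)**2 = 1874161/81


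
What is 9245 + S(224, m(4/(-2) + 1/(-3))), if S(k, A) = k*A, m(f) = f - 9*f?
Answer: 40279/3 ≈ 13426.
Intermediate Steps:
m(f) = -8*f
S(k, A) = A*k
9245 + S(224, m(4/(-2) + 1/(-3))) = 9245 - 8*(4/(-2) + 1/(-3))*224 = 9245 - 8*(4*(-½) + 1*(-⅓))*224 = 9245 - 8*(-2 - ⅓)*224 = 9245 - 8*(-7/3)*224 = 9245 + (56/3)*224 = 9245 + 12544/3 = 40279/3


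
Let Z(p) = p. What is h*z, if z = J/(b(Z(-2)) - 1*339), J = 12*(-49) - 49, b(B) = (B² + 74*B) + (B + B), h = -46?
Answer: -29302/487 ≈ -60.168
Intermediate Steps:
b(B) = B² + 76*B (b(B) = (B² + 74*B) + 2*B = B² + 76*B)
J = -637 (J = -588 - 49 = -637)
z = 637/487 (z = -637/(-2*(76 - 2) - 1*339) = -637/(-2*74 - 339) = -637/(-148 - 339) = -637/(-487) = -637*(-1/487) = 637/487 ≈ 1.3080)
h*z = -46*637/487 = -29302/487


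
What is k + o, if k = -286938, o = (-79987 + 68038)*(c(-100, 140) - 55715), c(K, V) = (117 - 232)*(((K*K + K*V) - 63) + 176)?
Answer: -4675811148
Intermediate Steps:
c(K, V) = -12995 - 115*K² - 115*K*V (c(K, V) = -115*(((K² + K*V) - 63) + 176) = -115*((-63 + K² + K*V) + 176) = -115*(113 + K² + K*V) = -12995 - 115*K² - 115*K*V)
o = -4675524210 (o = (-79987 + 68038)*((-12995 - 115*(-100)² - 115*(-100)*140) - 55715) = -11949*((-12995 - 115*10000 + 1610000) - 55715) = -11949*((-12995 - 1150000 + 1610000) - 55715) = -11949*(447005 - 55715) = -11949*391290 = -4675524210)
k + o = -286938 - 4675524210 = -4675811148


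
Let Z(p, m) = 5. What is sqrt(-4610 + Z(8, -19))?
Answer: I*sqrt(4605) ≈ 67.86*I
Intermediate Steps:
sqrt(-4610 + Z(8, -19)) = sqrt(-4610 + 5) = sqrt(-4605) = I*sqrt(4605)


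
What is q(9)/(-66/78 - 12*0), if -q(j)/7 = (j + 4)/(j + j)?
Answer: 1183/198 ≈ 5.9747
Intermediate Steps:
q(j) = -7*(4 + j)/(2*j) (q(j) = -7*(j + 4)/(j + j) = -7*(4 + j)/(2*j))
q(9)/(-66/78 - 12*0) = (-7/2 - 14/9)/(-66/78 - 12*0) = (-7/2 - 14*⅑)/(-66*1/78 + 0) = (-7/2 - 14/9)/(-11/13 + 0) = -91/(18*(-11/13)) = -91/18*(-13/11) = 1183/198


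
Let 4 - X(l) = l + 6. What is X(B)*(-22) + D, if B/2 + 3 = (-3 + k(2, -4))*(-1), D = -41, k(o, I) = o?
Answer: -85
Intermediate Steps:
B = -4 (B = -6 + 2*((-3 + 2)*(-1)) = -6 + 2*(-1*(-1)) = -6 + 2*1 = -6 + 2 = -4)
X(l) = -2 - l (X(l) = 4 - (l + 6) = 4 - (6 + l) = 4 + (-6 - l) = -2 - l)
X(B)*(-22) + D = (-2 - 1*(-4))*(-22) - 41 = (-2 + 4)*(-22) - 41 = 2*(-22) - 41 = -44 - 41 = -85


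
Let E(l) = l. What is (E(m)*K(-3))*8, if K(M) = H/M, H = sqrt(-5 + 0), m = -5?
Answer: 40*I*sqrt(5)/3 ≈ 29.814*I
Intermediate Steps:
H = I*sqrt(5) (H = sqrt(-5) = I*sqrt(5) ≈ 2.2361*I)
K(M) = I*sqrt(5)/M (K(M) = (I*sqrt(5))/M = I*sqrt(5)/M)
(E(m)*K(-3))*8 = -5*I*sqrt(5)/(-3)*8 = -5*I*sqrt(5)*(-1)/3*8 = -(-5)*I*sqrt(5)/3*8 = (5*I*sqrt(5)/3)*8 = 40*I*sqrt(5)/3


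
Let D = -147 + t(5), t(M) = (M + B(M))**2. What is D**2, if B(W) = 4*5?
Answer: 228484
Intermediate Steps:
B(W) = 20
t(M) = (20 + M)**2 (t(M) = (M + 20)**2 = (20 + M)**2)
D = 478 (D = -147 + (20 + 5)**2 = -147 + 25**2 = -147 + 625 = 478)
D**2 = 478**2 = 228484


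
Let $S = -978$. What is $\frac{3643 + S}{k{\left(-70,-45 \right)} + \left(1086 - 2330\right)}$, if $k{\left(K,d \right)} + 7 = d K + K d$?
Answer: $\frac{2665}{5049} \approx 0.52783$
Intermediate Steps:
$k{\left(K,d \right)} = -7 + 2 K d$ ($k{\left(K,d \right)} = -7 + \left(d K + K d\right) = -7 + \left(K d + K d\right) = -7 + 2 K d$)
$\frac{3643 + S}{k{\left(-70,-45 \right)} + \left(1086 - 2330\right)} = \frac{3643 - 978}{\left(-7 + 2 \left(-70\right) \left(-45\right)\right) + \left(1086 - 2330\right)} = \frac{2665}{\left(-7 + 6300\right) + \left(1086 - 2330\right)} = \frac{2665}{6293 - 1244} = \frac{2665}{5049}$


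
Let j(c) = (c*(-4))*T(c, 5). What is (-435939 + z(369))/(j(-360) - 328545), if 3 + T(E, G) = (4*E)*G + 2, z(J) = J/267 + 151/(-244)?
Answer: 9466834751/232317442260 ≈ 0.040750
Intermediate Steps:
z(J) = -151/244 + J/267 (z(J) = J*(1/267) + 151*(-1/244) = J/267 - 151/244 = -151/244 + J/267)
T(E, G) = -1 + 4*E*G (T(E, G) = -3 + ((4*E)*G + 2) = -3 + (4*E*G + 2) = -3 + (2 + 4*E*G) = -1 + 4*E*G)
j(c) = -4*c*(-1 + 20*c) (j(c) = (c*(-4))*(-1 + 4*c*5) = (-4*c)*(-1 + 20*c) = -4*c*(-1 + 20*c))
(-435939 + z(369))/(j(-360) - 328545) = (-435939 + (-151/244 + (1/267)*369))/(4*(-360)*(1 - 20*(-360)) - 328545) = (-435939 + (-151/244 + 123/89))/(4*(-360)*(1 + 7200) - 328545) = (-435939 + 16573/21716)/(4*(-360)*7201 - 328545) = -9466834751/(21716*(-10369440 - 328545)) = -9466834751/21716/(-10697985) = -9466834751/21716*(-1/10697985) = 9466834751/232317442260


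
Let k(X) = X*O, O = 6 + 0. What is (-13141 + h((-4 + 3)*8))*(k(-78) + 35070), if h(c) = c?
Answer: -454981698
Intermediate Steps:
O = 6
k(X) = 6*X (k(X) = X*6 = 6*X)
(-13141 + h((-4 + 3)*8))*(k(-78) + 35070) = (-13141 + (-4 + 3)*8)*(6*(-78) + 35070) = (-13141 - 1*8)*(-468 + 35070) = (-13141 - 8)*34602 = -13149*34602 = -454981698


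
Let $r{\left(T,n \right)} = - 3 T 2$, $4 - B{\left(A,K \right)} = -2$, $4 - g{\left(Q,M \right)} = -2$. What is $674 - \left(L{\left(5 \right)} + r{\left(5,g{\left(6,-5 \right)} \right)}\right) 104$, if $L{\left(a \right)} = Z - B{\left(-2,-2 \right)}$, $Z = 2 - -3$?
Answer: $3898$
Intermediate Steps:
$g{\left(Q,M \right)} = 6$ ($g{\left(Q,M \right)} = 4 - -2 = 4 + 2 = 6$)
$B{\left(A,K \right)} = 6$ ($B{\left(A,K \right)} = 4 - -2 = 4 + 2 = 6$)
$Z = 5$ ($Z = 2 + 3 = 5$)
$r{\left(T,n \right)} = - 6 T$
$L{\left(a \right)} = -1$ ($L{\left(a \right)} = 5 - 6 = -1$)
$674 - \left(L{\left(5 \right)} + r{\left(5,g{\left(6,-5 \right)} \right)}\right) 104 = 674 - \left(-1 - 30\right) 104 = 674 - \left(-31\right) 104 = 674 - -3224 = 674 + 3224 = 3898$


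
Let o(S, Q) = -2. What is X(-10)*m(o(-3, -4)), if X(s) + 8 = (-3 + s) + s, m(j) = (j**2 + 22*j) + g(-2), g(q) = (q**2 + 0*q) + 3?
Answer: 1023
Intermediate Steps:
g(q) = 3 + q**2 (g(q) = (q**2 + 0) + 3 = q**2 + 3 = 3 + q**2)
m(j) = 7 + j**2 + 22*j (m(j) = (j**2 + 22*j) + (3 + (-2)**2) = (j**2 + 22*j) + (3 + 4) = (j**2 + 22*j) + 7 = 7 + j**2 + 22*j)
X(s) = -11 + 2*s (X(s) = -8 + ((-3 + s) + s) = -8 + (-3 + 2*s) = -11 + 2*s)
X(-10)*m(o(-3, -4)) = (-11 + 2*(-10))*(7 + (-2)**2 + 22*(-2)) = (-11 - 20)*(7 + 4 - 44) = -31*(-33) = 1023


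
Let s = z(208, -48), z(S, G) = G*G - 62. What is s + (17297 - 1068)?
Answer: 18471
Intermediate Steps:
z(S, G) = -62 + G² (z(S, G) = G² - 62 = -62 + G²)
s = 2242 (s = -62 + (-48)² = -62 + 2304 = 2242)
s + (17297 - 1068) = 2242 + (17297 - 1068) = 2242 + 16229 = 18471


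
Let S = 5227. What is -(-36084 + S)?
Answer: 30857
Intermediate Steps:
-(-36084 + S) = -(-36084 + 5227) = -1*(-30857) = 30857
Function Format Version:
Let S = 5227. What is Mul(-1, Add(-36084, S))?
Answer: 30857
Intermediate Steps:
Mul(-1, Add(-36084, S)) = Mul(-1, Add(-36084, 5227)) = Mul(-1, -30857) = 30857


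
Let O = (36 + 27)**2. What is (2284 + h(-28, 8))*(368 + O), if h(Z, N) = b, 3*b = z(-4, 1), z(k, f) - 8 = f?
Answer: 9918719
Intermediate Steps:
z(k, f) = 8 + f
b = 3 (b = (8 + 1)/3 = (1/3)*9 = 3)
h(Z, N) = 3
O = 3969 (O = 63**2 = 3969)
(2284 + h(-28, 8))*(368 + O) = (2284 + 3)*(368 + 3969) = 2287*4337 = 9918719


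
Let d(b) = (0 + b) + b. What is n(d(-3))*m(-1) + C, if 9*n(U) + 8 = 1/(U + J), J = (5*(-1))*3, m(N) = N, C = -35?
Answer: -6446/189 ≈ -34.106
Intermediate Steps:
J = -15 (J = -5*3 = -15)
d(b) = 2*b (d(b) = b + b = 2*b)
n(U) = -8/9 + 1/(9*(-15 + U)) (n(U) = -8/9 + 1/(9*(U - 15)) = -8/9 + 1/(9*(-15 + U)))
n(d(-3))*m(-1) + C = ((121 - 16*(-3))/(9*(-15 + 2*(-3))))*(-1) - 35 = ((121 - 8*(-6))/(9*(-15 - 6)))*(-1) - 35 = ((⅑)*(121 + 48)/(-21))*(-1) - 35 = ((⅑)*(-1/21)*169)*(-1) - 35 = -169/189*(-1) - 35 = 169/189 - 35 = -6446/189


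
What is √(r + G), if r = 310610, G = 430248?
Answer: √740858 ≈ 860.73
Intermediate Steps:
√(r + G) = √(310610 + 430248) = √740858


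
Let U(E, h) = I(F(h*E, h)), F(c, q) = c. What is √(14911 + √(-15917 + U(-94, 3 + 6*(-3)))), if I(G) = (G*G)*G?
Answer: √(14911 + 7*√57208267) ≈ 260.49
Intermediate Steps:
I(G) = G³ (I(G) = G²*G = G³)
U(E, h) = E³*h³ (U(E, h) = (h*E)³ = (E*h)³ = E³*h³)
√(14911 + √(-15917 + U(-94, 3 + 6*(-3)))) = √(14911 + √(-15917 + (-94)³*(3 + 6*(-3))³)) = √(14911 + √(-15917 - 830584*(3 - 18)³)) = √(14911 + √(-15917 - 830584*(-15)³)) = √(14911 + √(-15917 - 830584*(-3375))) = √(14911 + √(-15917 + 2803221000)) = √(14911 + √2803205083) = √(14911 + 7*√57208267)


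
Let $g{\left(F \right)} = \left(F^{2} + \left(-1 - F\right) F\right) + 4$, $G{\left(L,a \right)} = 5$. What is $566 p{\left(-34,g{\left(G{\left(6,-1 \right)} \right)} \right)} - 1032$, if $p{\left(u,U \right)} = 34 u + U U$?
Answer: $-654762$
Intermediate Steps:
$g{\left(F \right)} = 4 + F^{2} + F \left(-1 - F\right)$ ($g{\left(F \right)} = \left(F^{2} + F \left(-1 - F\right)\right) + 4 = 4 + F^{2} + F \left(-1 - F\right)$)
$p{\left(u,U \right)} = U^{2} + 34 u$ ($p{\left(u,U \right)} = 34 u + U^{2} = U^{2} + 34 u$)
$566 p{\left(-34,g{\left(G{\left(6,-1 \right)} \right)} \right)} - 1032 = 566 \left(\left(4 - 5\right)^{2} + 34 \left(-34\right)\right) - 1032 = 566 \left(\left(4 - 5\right)^{2} - 1156\right) - 1032 = 566 \left(\left(-1\right)^{2} - 1156\right) - 1032 = 566 \left(1 - 1156\right) - 1032 = 566 \left(-1155\right) - 1032 = -653730 - 1032 = -654762$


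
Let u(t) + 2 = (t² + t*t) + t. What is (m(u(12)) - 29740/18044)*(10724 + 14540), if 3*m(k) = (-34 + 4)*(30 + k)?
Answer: -373996002960/4511 ≈ -8.2908e+7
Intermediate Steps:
u(t) = -2 + t + 2*t² (u(t) = -2 + ((t² + t*t) + t) = -2 + ((t² + t²) + t) = -2 + (2*t² + t) = -2 + (t + 2*t²) = -2 + t + 2*t²)
m(k) = -300 - 10*k (m(k) = ((-34 + 4)*(30 + k))/3 = (-30*(30 + k))/3 = (-900 - 30*k)/3 = -300 - 10*k)
(m(u(12)) - 29740/18044)*(10724 + 14540) = ((-300 - 10*(-2 + 12 + 2*12²)) - 29740/18044)*(10724 + 14540) = ((-300 - 10*(-2 + 12 + 2*144)) - 29740*1/18044)*25264 = ((-300 - 10*(-2 + 12 + 288)) - 7435/4511)*25264 = ((-300 - 10*298) - 7435/4511)*25264 = ((-300 - 2980) - 7435/4511)*25264 = (-3280 - 7435/4511)*25264 = -14803515/4511*25264 = -373996002960/4511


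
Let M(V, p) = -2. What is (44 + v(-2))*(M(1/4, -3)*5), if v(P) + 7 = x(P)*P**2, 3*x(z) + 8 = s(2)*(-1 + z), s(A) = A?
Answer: -550/3 ≈ -183.33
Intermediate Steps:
x(z) = -10/3 + 2*z/3 (x(z) = -8/3 + (2*(-1 + z))/3 = -8/3 + (-2 + 2*z)/3 = -8/3 + (-2/3 + 2*z/3) = -10/3 + 2*z/3)
v(P) = -7 + P**2*(-10/3 + 2*P/3) (v(P) = -7 + (-10/3 + 2*P/3)*P**2 = -7 + P**2*(-10/3 + 2*P/3))
(44 + v(-2))*(M(1/4, -3)*5) = (44 + (-7 + (2/3)*(-2)**2*(-5 - 2)))*(-2*5) = (44 + (-7 + (2/3)*4*(-7)))*(-10) = (44 + (-7 - 56/3))*(-10) = (44 - 77/3)*(-10) = (55/3)*(-10) = -550/3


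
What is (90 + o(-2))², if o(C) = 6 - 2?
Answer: 8836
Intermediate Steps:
o(C) = 4
(90 + o(-2))² = (90 + 4)² = 94² = 8836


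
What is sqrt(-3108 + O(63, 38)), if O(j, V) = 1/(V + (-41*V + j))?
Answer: I*sqrt(6597816149)/1457 ≈ 55.749*I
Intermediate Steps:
O(j, V) = 1/(j - 40*V) (O(j, V) = 1/(V + (j - 41*V)) = 1/(j - 40*V))
sqrt(-3108 + O(63, 38)) = sqrt(-3108 + 1/(63 - 40*38)) = sqrt(-3108 + 1/(63 - 1520)) = sqrt(-3108 + 1/(-1457)) = sqrt(-3108 - 1/1457) = sqrt(-4528357/1457) = I*sqrt(6597816149)/1457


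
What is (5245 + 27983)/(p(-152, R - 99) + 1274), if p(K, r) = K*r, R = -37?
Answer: 16614/10973 ≈ 1.5141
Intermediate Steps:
(5245 + 27983)/(p(-152, R - 99) + 1274) = (5245 + 27983)/(-152*(-37 - 99) + 1274) = 33228/(-152*(-136) + 1274) = 33228/(20672 + 1274) = 33228/21946 = 33228*(1/21946) = 16614/10973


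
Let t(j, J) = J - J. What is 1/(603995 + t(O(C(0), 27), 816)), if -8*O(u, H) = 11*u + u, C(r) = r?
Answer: 1/603995 ≈ 1.6556e-6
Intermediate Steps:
O(u, H) = -3*u/2 (O(u, H) = -(11*u + u)/8 = -3*u/2)
t(j, J) = 0
1/(603995 + t(O(C(0), 27), 816)) = 1/(603995 + 0) = 1/603995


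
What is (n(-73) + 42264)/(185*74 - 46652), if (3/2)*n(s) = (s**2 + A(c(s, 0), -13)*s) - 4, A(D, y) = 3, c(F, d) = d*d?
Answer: -22834/16481 ≈ -1.3855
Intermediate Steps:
c(F, d) = d**2
n(s) = -8/3 + 2*s + 2*s**2/3 (n(s) = 2*((s**2 + 3*s) - 4)/3 = 2*(-4 + s**2 + 3*s)/3 = -8/3 + 2*s + 2*s**2/3)
(n(-73) + 42264)/(185*74 - 46652) = ((-8/3 + 2*(-73) + (2/3)*(-73)**2) + 42264)/(185*74 - 46652) = ((-8/3 - 146 + (2/3)*5329) + 42264)/(13690 - 46652) = ((-8/3 - 146 + 10658/3) + 42264)/(-32962) = (3404 + 42264)*(-1/32962) = 45668*(-1/32962) = -22834/16481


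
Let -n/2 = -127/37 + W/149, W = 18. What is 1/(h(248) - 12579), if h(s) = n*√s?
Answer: -382315672851/4808818197288121 - 402603364*√62/4808818197288121 ≈ -8.0162e-5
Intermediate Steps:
n = 36514/5513 (n = -2*(-127/37 + 18/149) = -2*(-18257/5513) = 36514/5513 ≈ 6.6233)
h(s) = 36514*√s/5513
1/(h(248) - 12579) = 1/(36514*√248/5513 - 12579) = 1/(36514*(2*√62)/5513 - 12579) = 1/(73028*√62/5513 - 12579) = 1/(-12579 + 73028*√62/5513)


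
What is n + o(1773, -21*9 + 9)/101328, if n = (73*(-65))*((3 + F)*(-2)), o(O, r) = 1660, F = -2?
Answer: 240401095/25332 ≈ 9490.0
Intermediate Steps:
n = 9490 (n = (73*(-65))*((3 - 2)*(-2)) = -4745*(-2) = 9490)
n + o(1773, -21*9 + 9)/101328 = 9490 + 1660/101328 = 9490 + 1660*(1/101328) = 9490 + 415/25332 = 240401095/25332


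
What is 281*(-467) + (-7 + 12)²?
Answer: -131202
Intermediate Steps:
281*(-467) + (-7 + 12)² = -131227 + 5² = -131227 + 25 = -131202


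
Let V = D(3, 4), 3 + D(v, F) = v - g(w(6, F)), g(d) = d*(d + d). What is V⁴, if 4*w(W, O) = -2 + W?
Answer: 16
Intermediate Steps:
w(W, O) = -½ + W/4 (w(W, O) = (-2 + W)/4 = -½ + W/4)
g(d) = 2*d² (g(d) = d*(2*d) = 2*d²)
D(v, F) = -5 + v (D(v, F) = -3 + (v - 2*(-½ + (¼)*6)²) = -3 + (v - 2*(-½ + 3/2)²) = -3 + (v - 2*1²) = -3 + (v - 2) = -3 + (-2 + v) = -5 + v)
V = -2 (V = -5 + 3 = -2)
V⁴ = (-2)⁴ = 16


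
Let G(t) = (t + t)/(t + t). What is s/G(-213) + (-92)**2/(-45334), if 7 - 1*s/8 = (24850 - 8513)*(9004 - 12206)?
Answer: 9485882179984/22667 ≈ 4.1849e+8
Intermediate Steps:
s = 418488648 (s = 56 - 8*(24850 - 8513)*(9004 - 12206) = 56 - 130696*(-3202) = 56 - 8*(-52311074) = 56 + 418488592 = 418488648)
G(t) = 1 (G(t) = (2*t)/((2*t)) = (2*t)*(1/(2*t)) = 1)
s/G(-213) + (-92)**2/(-45334) = 418488648/1 + (-92)**2/(-45334) = 418488648*1 + 8464*(-1/45334) = 418488648 - 4232/22667 = 9485882179984/22667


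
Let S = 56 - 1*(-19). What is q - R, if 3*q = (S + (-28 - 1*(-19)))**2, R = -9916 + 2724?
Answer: 8644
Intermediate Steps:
S = 75 (S = 56 + 19 = 75)
R = -7192
q = 1452 (q = (75 + (-28 - 1*(-19)))**2/3 = (75 + (-28 + 19))**2/3 = (75 - 9)**2/3 = (1/3)*66**2 = (1/3)*4356 = 1452)
q - R = 1452 - 1*(-7192) = 1452 + 7192 = 8644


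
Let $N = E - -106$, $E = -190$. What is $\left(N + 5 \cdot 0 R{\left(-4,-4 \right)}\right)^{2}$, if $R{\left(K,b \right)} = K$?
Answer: $7056$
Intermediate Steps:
$N = -84$ ($N = -190 - -106 = -190 + 106 = -84$)
$\left(N + 5 \cdot 0 R{\left(-4,-4 \right)}\right)^{2} = \left(-84 + 5 \cdot 0 \left(-4\right)\right)^{2} = \left(-84 + 0 \left(-4\right)\right)^{2} = \left(-84 + 0\right)^{2} = \left(-84\right)^{2} = 7056$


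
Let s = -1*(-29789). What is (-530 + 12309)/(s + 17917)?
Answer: 11779/47706 ≈ 0.24691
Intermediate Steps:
s = 29789
(-530 + 12309)/(s + 17917) = (-530 + 12309)/(29789 + 17917) = 11779/47706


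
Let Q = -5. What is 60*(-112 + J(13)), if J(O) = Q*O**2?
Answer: -57420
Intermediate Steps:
J(O) = -5*O**2
60*(-112 + J(13)) = 60*(-112 - 5*13**2) = 60*(-112 - 5*169) = 60*(-112 - 845) = 60*(-957) = -57420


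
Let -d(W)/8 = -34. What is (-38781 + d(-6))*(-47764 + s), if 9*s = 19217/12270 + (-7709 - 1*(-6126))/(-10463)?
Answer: 2125222929960416411/1155429090 ≈ 1.8393e+9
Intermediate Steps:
d(W) = 272 (d(W) = -8*(-34) = 272)
s = 220490881/1155429090 (s = (19217/12270 + (-7709 - 1*(-6126))/(-10463))/9 = (19217*(1/12270) + (-7709 + 6126)*(-1/10463))/9 = (19217/12270 - 1583*(-1/10463))/9 = (19217/12270 + 1583/10463)/9 = (⅑)*(220490881/128381010) = 220490881/1155429090 ≈ 0.19083)
(-38781 + d(-6))*(-47764 + s) = (-38781 + 272)*(-47764 + 220490881/1155429090) = -38509*(-55187694563879/1155429090) = 2125222929960416411/1155429090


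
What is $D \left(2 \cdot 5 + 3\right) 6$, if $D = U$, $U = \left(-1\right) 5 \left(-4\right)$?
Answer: $1560$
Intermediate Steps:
$U = 20$ ($U = \left(-5\right) \left(-4\right) = 20$)
$D = 20$
$D \left(2 \cdot 5 + 3\right) 6 = 20 \left(2 \cdot 5 + 3\right) 6 = 20 \left(10 + 3\right) 6 = 20 \cdot 13 \cdot 6 = 260 \cdot 6 = 1560$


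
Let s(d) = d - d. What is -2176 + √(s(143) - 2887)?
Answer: -2176 + I*√2887 ≈ -2176.0 + 53.731*I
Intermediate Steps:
s(d) = 0
-2176 + √(s(143) - 2887) = -2176 + √(0 - 2887) = -2176 + √(-2887) = -2176 + I*√2887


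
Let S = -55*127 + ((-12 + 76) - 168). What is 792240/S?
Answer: -264080/2363 ≈ -111.76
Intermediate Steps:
S = -7089 (S = -6985 + (64 - 168) = -6985 - 104 = -7089)
792240/S = 792240/(-7089) = 792240*(-1/7089) = -264080/2363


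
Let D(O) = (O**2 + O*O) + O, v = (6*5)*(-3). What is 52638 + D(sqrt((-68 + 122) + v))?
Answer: 52566 + 6*I ≈ 52566.0 + 6.0*I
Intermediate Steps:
v = -90 (v = 30*(-3) = -90)
D(O) = O + 2*O**2 (D(O) = (O**2 + O**2) + O = 2*O**2 + O = O + 2*O**2)
52638 + D(sqrt((-68 + 122) + v)) = 52638 + sqrt((-68 + 122) - 90)*(1 + 2*sqrt((-68 + 122) - 90)) = 52638 + sqrt(54 - 90)*(1 + 2*sqrt(54 - 90)) = 52638 + sqrt(-36)*(1 + 2*sqrt(-36)) = 52638 + (6*I)*(1 + 2*(6*I)) = 52638 + (6*I)*(1 + 12*I) = 52638 + 6*I*(1 + 12*I)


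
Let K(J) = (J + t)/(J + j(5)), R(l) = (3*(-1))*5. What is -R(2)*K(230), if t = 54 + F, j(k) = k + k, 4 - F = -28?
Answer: 79/4 ≈ 19.750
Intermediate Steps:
F = 32 (F = 4 - 1*(-28) = 4 + 28 = 32)
j(k) = 2*k
t = 86 (t = 54 + 32 = 86)
R(l) = -15 (R(l) = -3*5 = -15)
K(J) = (86 + J)/(10 + J) (K(J) = (J + 86)/(J + 2*5) = (86 + J)/(J + 10) = (86 + J)/(10 + J))
-R(2)*K(230) = -(-15)*(86 + 230)/(10 + 230) = -(-15)*316/240 = -(-15)*(1/240)*316 = -(-15)*79/60 = -1*(-79/4) = 79/4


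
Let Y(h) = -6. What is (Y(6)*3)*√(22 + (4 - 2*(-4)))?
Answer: -18*√34 ≈ -104.96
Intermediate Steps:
(Y(6)*3)*√(22 + (4 - 2*(-4))) = (-6*3)*√(22 + (4 - 2*(-4))) = -18*√(22 + (4 + 8)) = -18*√(22 + 12) = -18*√34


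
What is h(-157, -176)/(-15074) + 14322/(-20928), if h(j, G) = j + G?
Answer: -17410067/26289056 ≈ -0.66226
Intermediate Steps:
h(j, G) = G + j
h(-157, -176)/(-15074) + 14322/(-20928) = (-176 - 157)/(-15074) + 14322/(-20928) = -333*(-1/15074) + 14322*(-1/20928) = 333/15074 - 2387/3488 = -17410067/26289056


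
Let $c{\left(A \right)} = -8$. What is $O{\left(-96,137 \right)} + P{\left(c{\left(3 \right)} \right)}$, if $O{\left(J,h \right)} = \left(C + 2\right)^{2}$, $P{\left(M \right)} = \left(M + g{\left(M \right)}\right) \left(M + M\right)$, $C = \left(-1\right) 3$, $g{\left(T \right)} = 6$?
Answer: $33$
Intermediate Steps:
$C = -3$
$P{\left(M \right)} = 2 M \left(6 + M\right)$ ($P{\left(M \right)} = \left(M + 6\right) \left(M + M\right) = \left(6 + M\right) 2 M = 2 M \left(6 + M\right)$)
$O{\left(J,h \right)} = 1$ ($O{\left(J,h \right)} = \left(-3 + 2\right)^{2} = \left(-1\right)^{2} = 1$)
$O{\left(-96,137 \right)} + P{\left(c{\left(3 \right)} \right)} = 1 + 2 \left(-8\right) \left(6 - 8\right) = 1 + 2 \left(-8\right) \left(-2\right) = 1 + 32 = 33$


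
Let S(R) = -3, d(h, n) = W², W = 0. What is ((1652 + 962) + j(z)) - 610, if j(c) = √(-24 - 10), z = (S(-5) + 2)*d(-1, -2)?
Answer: 2004 + I*√34 ≈ 2004.0 + 5.831*I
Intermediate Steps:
d(h, n) = 0 (d(h, n) = 0² = 0)
z = 0 (z = (-3 + 2)*0 = -1*0 = 0)
j(c) = I*√34 (j(c) = √(-34) = I*√34)
((1652 + 962) + j(z)) - 610 = ((1652 + 962) + I*√34) - 610 = (2614 + I*√34) - 610 = 2004 + I*√34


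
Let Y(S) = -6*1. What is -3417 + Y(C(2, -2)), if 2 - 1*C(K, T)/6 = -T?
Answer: -3423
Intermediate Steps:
C(K, T) = 12 + 6*T (C(K, T) = 12 - (-6)*T = 12 + 6*T)
Y(S) = -6
-3417 + Y(C(2, -2)) = -3417 - 6 = -3423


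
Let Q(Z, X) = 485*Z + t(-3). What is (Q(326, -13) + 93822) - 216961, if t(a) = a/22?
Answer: 769359/22 ≈ 34971.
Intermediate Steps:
t(a) = a/22 (t(a) = a*(1/22) = a/22)
Q(Z, X) = -3/22 + 485*Z (Q(Z, X) = 485*Z + (1/22)*(-3) = 485*Z - 3/22 = -3/22 + 485*Z)
(Q(326, -13) + 93822) - 216961 = ((-3/22 + 485*326) + 93822) - 216961 = ((-3/22 + 158110) + 93822) - 216961 = (3478417/22 + 93822) - 216961 = 5542501/22 - 216961 = 769359/22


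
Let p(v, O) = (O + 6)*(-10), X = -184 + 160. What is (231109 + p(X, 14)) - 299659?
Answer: -68750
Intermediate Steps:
X = -24
p(v, O) = -60 - 10*O (p(v, O) = (6 + O)*(-10) = -60 - 10*O)
(231109 + p(X, 14)) - 299659 = (231109 + (-60 - 10*14)) - 299659 = (231109 + (-60 - 140)) - 299659 = (231109 - 200) - 299659 = 230909 - 299659 = -68750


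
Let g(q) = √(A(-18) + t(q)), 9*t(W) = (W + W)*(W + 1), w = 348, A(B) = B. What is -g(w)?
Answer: -√242742/3 ≈ -164.23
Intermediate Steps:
t(W) = 2*W*(1 + W)/9 (t(W) = ((W + W)*(W + 1))/9 = ((2*W)*(1 + W))/9 = (2*W*(1 + W))/9 = 2*W*(1 + W)/9)
g(q) = √(-18 + 2*q*(1 + q)/9)
-g(w) = -√2*√(-81 + 348*(1 + 348))/3 = -√2*√(-81 + 348*349)/3 = -√2*√(-81 + 121452)/3 = -√2*√121371/3 = -√242742/3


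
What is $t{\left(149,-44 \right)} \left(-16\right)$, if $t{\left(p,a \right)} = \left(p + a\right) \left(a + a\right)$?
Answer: $147840$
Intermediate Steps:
$t{\left(p,a \right)} = 2 a \left(a + p\right)$ ($t{\left(p,a \right)} = \left(a + p\right) 2 a = 2 a \left(a + p\right)$)
$t{\left(149,-44 \right)} \left(-16\right) = 2 \left(-44\right) \left(-44 + 149\right) \left(-16\right) = 2 \left(-44\right) 105 \left(-16\right) = \left(-9240\right) \left(-16\right) = 147840$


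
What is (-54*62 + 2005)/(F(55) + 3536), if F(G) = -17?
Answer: -79/207 ≈ -0.38164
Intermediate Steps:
(-54*62 + 2005)/(F(55) + 3536) = (-54*62 + 2005)/(-17 + 3536) = (-3348 + 2005)/3519 = -1343*1/3519 = -79/207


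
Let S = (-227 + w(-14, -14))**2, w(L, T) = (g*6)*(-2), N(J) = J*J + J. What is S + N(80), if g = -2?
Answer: 47689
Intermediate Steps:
N(J) = J + J**2 (N(J) = J**2 + J = J + J**2)
w(L, T) = 24 (w(L, T) = -2*6*(-2) = -12*(-2) = 24)
S = 41209 (S = (-227 + 24)**2 = (-203)**2 = 41209)
S + N(80) = 41209 + 80*(1 + 80) = 41209 + 80*81 = 41209 + 6480 = 47689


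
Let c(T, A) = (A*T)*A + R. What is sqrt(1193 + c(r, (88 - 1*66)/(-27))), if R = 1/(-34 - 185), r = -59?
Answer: 5*sqrt(179296906)/1971 ≈ 33.968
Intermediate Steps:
R = -1/219 (R = 1/(-219) = -1/219 ≈ -0.0045662)
c(T, A) = -1/219 + T*A**2 (c(T, A) = (A*T)*A - 1/219 = T*A**2 - 1/219 = -1/219 + T*A**2)
sqrt(1193 + c(r, (88 - 1*66)/(-27))) = sqrt(1193 + (-1/219 - 59*(88 - 1*66)**2/729)) = sqrt(1193 + (-1/219 - 59*(88 - 66)**2/729)) = sqrt(1193 + (-1/219 - 59*(22*(-1/27))**2)) = sqrt(1193 + (-1/219 - 59*(-22/27)**2)) = sqrt(1193 + (-1/219 - 59*484/729)) = sqrt(1193 + (-1/219 - 28556/729)) = sqrt(1193 - 2084831/53217) = sqrt(61403050/53217) = 5*sqrt(179296906)/1971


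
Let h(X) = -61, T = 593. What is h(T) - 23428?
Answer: -23489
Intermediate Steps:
h(T) - 23428 = -61 - 23428 = -23489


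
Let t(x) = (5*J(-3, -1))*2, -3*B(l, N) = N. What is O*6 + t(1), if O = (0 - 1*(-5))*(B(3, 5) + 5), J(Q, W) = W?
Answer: 90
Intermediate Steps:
B(l, N) = -N/3
t(x) = -10 (t(x) = (5*(-1))*2 = -5*2 = -10)
O = 50/3 (O = (0 - 1*(-5))*(-1/3*5 + 5) = (0 + 5)*(-5/3 + 5) = 5*(10/3) = 50/3 ≈ 16.667)
O*6 + t(1) = (50/3)*6 - 10 = 100 - 10 = 90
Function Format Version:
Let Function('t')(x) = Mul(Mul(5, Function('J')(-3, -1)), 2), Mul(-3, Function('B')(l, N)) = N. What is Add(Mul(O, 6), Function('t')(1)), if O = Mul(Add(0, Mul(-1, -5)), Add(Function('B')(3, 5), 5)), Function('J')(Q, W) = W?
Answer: 90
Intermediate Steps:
Function('B')(l, N) = Mul(Rational(-1, 3), N)
Function('t')(x) = -10 (Function('t')(x) = Mul(Mul(5, -1), 2) = Mul(-5, 2) = -10)
O = Rational(50, 3) (O = Mul(Add(0, Mul(-1, -5)), Add(Mul(Rational(-1, 3), 5), 5)) = Mul(Add(0, 5), Add(Rational(-5, 3), 5)) = Mul(5, Rational(10, 3)) = Rational(50, 3) ≈ 16.667)
Add(Mul(O, 6), Function('t')(1)) = Add(Mul(Rational(50, 3), 6), -10) = Add(100, -10) = 90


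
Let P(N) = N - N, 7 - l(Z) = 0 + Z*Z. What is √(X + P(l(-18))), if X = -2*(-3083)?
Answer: √6166 ≈ 78.524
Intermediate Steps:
l(Z) = 7 - Z² (l(Z) = 7 - (0 + Z*Z) = 7 - (0 + Z²) = 7 - Z²)
X = 6166
P(N) = 0
√(X + P(l(-18))) = √(6166 + 0) = √6166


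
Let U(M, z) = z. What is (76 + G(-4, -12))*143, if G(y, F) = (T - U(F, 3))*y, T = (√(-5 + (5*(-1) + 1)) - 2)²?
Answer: 15444 + 6864*I ≈ 15444.0 + 6864.0*I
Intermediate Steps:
T = (-2 + 3*I)² (T = (√(-5 + (-5 + 1)) - 2)² = (√(-5 - 4) - 2)² = (√(-9) - 2)² = (3*I - 2)² = (-2 + 3*I)² ≈ -5.0 - 12.0*I)
G(y, F) = y*(-3 + (2 - 3*I)²) (G(y, F) = ((2 - 3*I)² - 1*3)*y = ((2 - 3*I)² - 3)*y = (-3 + (2 - 3*I)²)*y = y*(-3 + (2 - 3*I)²))
(76 + G(-4, -12))*143 = (76 - 4*(-8 - 12*I))*143 = (76 + (32 + 48*I))*143 = (108 + 48*I)*143 = 15444 + 6864*I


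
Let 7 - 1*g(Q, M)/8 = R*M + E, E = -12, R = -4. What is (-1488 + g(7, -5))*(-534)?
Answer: 798864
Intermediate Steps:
g(Q, M) = 152 + 32*M (g(Q, M) = 56 - 8*(-4*M - 12) = 56 - 8*(-12 - 4*M) = 56 + (96 + 32*M) = 152 + 32*M)
(-1488 + g(7, -5))*(-534) = (-1488 + (152 + 32*(-5)))*(-534) = (-1488 + (152 - 160))*(-534) = (-1488 - 8)*(-534) = -1496*(-534) = 798864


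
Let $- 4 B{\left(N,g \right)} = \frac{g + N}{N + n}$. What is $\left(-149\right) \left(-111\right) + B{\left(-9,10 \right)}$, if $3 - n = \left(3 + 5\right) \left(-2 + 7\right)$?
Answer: $\frac{3043177}{184} \approx 16539.0$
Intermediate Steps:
$n = -37$ ($n = 3 - \left(3 + 5\right) \left(-2 + 7\right) = 3 - 8 \cdot 5 = 3 - 40 = -37$)
$B{\left(N,g \right)} = - \frac{N + g}{4 \left(-37 + N\right)}$ ($B{\left(N,g \right)} = - \frac{\left(g + N\right) \frac{1}{N - 37}}{4} = - \frac{\left(N + g\right) \frac{1}{-37 + N}}{4} = - \frac{\frac{1}{-37 + N} \left(N + g\right)}{4} = - \frac{N + g}{4 \left(-37 + N\right)}$)
$\left(-149\right) \left(-111\right) + B{\left(-9,10 \right)} = \left(-149\right) \left(-111\right) + \frac{\left(-1\right) \left(-9\right) - 10}{4 \left(-37 - 9\right)} = 16539 + \frac{9 - 10}{4 \left(-46\right)} = 16539 + \frac{1}{4} \left(- \frac{1}{46}\right) \left(-1\right) = 16539 + \frac{1}{184} = \frac{3043177}{184}$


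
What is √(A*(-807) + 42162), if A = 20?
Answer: √26022 ≈ 161.31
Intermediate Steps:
√(A*(-807) + 42162) = √(20*(-807) + 42162) = √(-16140 + 42162) = √26022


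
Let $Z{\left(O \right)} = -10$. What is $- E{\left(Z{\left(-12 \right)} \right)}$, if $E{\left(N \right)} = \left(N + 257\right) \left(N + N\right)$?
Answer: $4940$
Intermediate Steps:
$E{\left(N \right)} = 2 N \left(257 + N\right)$ ($E{\left(N \right)} = \left(257 + N\right) 2 N = 2 N \left(257 + N\right)$)
$- E{\left(Z{\left(-12 \right)} \right)} = - 2 \left(-10\right) \left(257 - 10\right) = - 2 \left(-10\right) 247 = \left(-1\right) \left(-4940\right) = 4940$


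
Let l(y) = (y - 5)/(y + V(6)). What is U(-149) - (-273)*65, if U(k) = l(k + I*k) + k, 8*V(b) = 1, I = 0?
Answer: 20958068/1191 ≈ 17597.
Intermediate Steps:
V(b) = ⅛ (V(b) = (⅛)*1 = ⅛)
l(y) = (-5 + y)/(⅛ + y) (l(y) = (y - 5)/(y + ⅛) = (-5 + y)/(⅛ + y))
U(k) = k + 8*(-5 + k)/(1 + 8*k) (U(k) = 8*(-5 + (k + 0*k))/(1 + 8*(k + 0*k)) + k = 8*(-5 + (k + 0))/(1 + 8*(k + 0)) + k = 8*(-5 + k)/(1 + 8*k) + k = k + 8*(-5 + k)/(1 + 8*k))
U(-149) - (-273)*65 = (-40 + 8*(-149)² + 9*(-149))/(1 + 8*(-149)) - (-273)*65 = (-40 + 8*22201 - 1341)/(1 - 1192) - 1*(-17745) = (-40 + 177608 - 1341)/(-1191) + 17745 = -1/1191*176227 + 17745 = -176227/1191 + 17745 = 20958068/1191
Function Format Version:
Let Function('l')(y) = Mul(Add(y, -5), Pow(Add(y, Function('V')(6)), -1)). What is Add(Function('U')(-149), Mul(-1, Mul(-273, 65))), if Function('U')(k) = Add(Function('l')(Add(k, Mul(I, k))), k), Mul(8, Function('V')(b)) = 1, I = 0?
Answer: Rational(20958068, 1191) ≈ 17597.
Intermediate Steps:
Function('V')(b) = Rational(1, 8) (Function('V')(b) = Mul(Rational(1, 8), 1) = Rational(1, 8))
Function('l')(y) = Mul(Pow(Add(Rational(1, 8), y), -1), Add(-5, y)) (Function('l')(y) = Mul(Add(y, -5), Pow(Add(y, Rational(1, 8)), -1)) = Mul(Add(-5, y), Pow(Add(Rational(1, 8), y), -1)) = Mul(Pow(Add(Rational(1, 8), y), -1), Add(-5, y)))
Function('U')(k) = Add(k, Mul(8, Pow(Add(1, Mul(8, k)), -1), Add(-5, k))) (Function('U')(k) = Add(Mul(8, Pow(Add(1, Mul(8, Add(k, Mul(0, k)))), -1), Add(-5, Add(k, Mul(0, k)))), k) = Add(Mul(8, Pow(Add(1, Mul(8, Add(k, 0))), -1), Add(-5, Add(k, 0))), k) = Add(Mul(8, Pow(Add(1, Mul(8, k)), -1), Add(-5, k)), k) = Add(k, Mul(8, Pow(Add(1, Mul(8, k)), -1), Add(-5, k))))
Add(Function('U')(-149), Mul(-1, Mul(-273, 65))) = Add(Mul(Pow(Add(1, Mul(8, -149)), -1), Add(-40, Mul(8, Pow(-149, 2)), Mul(9, -149))), Mul(-1, Mul(-273, 65))) = Add(Mul(Pow(Add(1, -1192), -1), Add(-40, Mul(8, 22201), -1341)), Mul(-1, -17745)) = Add(Mul(Pow(-1191, -1), Add(-40, 177608, -1341)), 17745) = Add(Mul(Rational(-1, 1191), 176227), 17745) = Add(Rational(-176227, 1191), 17745) = Rational(20958068, 1191)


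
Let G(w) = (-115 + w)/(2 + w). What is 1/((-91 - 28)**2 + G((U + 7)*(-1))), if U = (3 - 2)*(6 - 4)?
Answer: 7/99251 ≈ 7.0528e-5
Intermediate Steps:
U = 2 (U = 1*2 = 2)
G(w) = (-115 + w)/(2 + w)
1/((-91 - 28)**2 + G((U + 7)*(-1))) = 1/((-91 - 28)**2 + (-115 + (2 + 7)*(-1))/(2 + (2 + 7)*(-1))) = 1/((-119)**2 + (-115 + 9*(-1))/(2 + 9*(-1))) = 1/(14161 + (-115 - 9)/(2 - 9)) = 1/(14161 - 124/(-7)) = 1/(14161 - 1/7*(-124)) = 1/(14161 + 124/7) = 1/(99251/7) = 7/99251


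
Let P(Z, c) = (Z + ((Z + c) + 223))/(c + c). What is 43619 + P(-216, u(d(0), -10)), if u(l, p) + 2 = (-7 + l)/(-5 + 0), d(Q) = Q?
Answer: 131381/3 ≈ 43794.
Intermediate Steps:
u(l, p) = -⅗ - l/5 (u(l, p) = -2 + (-7 + l)/(-5 + 0) = -2 + (-7 + l)/(-5) = -2 + (-7 + l)*(-⅕) = -2 + (7/5 - l/5) = -⅗ - l/5)
P(Z, c) = (223 + c + 2*Z)/(2*c) (P(Z, c) = (Z + (223 + Z + c))/((2*c)) = (223 + c + 2*Z)*(1/(2*c)) = (223 + c + 2*Z)/(2*c))
43619 + P(-216, u(d(0), -10)) = 43619 + (223 + (-⅗ - ⅕*0) + 2*(-216))/(2*(-⅗ - ⅕*0)) = 43619 + (223 + (-⅗ + 0) - 432)/(2*(-⅗ + 0)) = 43619 + (223 - ⅗ - 432)/(2*(-⅗)) = 43619 + (½)*(-5/3)*(-1048/5) = 43619 + 524/3 = 131381/3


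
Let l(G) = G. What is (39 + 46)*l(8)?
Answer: 680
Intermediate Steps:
(39 + 46)*l(8) = (39 + 46)*8 = 85*8 = 680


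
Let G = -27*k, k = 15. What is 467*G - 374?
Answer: -189509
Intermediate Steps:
G = -405 (G = -27*15 = -405)
467*G - 374 = 467*(-405) - 374 = -189135 - 374 = -189509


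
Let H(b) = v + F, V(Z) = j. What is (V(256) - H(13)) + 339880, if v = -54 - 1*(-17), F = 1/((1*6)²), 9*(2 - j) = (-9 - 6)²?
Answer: 12236183/36 ≈ 3.3989e+5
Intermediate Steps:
j = -23 (j = 2 - (-9 - 6)²/9 = 2 - ⅑*(-15)² = 2 - ⅑*225 = 2 - 25 = -23)
V(Z) = -23
F = 1/36 (F = 1/(6²) = 1/36 ≈ 0.027778)
v = -37 (v = -54 + 17 = -37)
H(b) = -1331/36 (H(b) = -37 + 1/36 = -1331/36)
(V(256) - H(13)) + 339880 = (-23 - 1*(-1331/36)) + 339880 = (-23 + 1331/36) + 339880 = 503/36 + 339880 = 12236183/36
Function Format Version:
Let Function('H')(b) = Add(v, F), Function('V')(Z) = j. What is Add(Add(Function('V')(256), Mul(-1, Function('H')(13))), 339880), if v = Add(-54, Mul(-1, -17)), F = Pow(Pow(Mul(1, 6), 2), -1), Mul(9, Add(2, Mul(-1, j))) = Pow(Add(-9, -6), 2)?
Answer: Rational(12236183, 36) ≈ 3.3989e+5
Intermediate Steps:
j = -23 (j = Add(2, Mul(Rational(-1, 9), Pow(Add(-9, -6), 2))) = Add(2, Mul(Rational(-1, 9), Pow(-15, 2))) = Add(2, Mul(Rational(-1, 9), 225)) = Add(2, -25) = -23)
Function('V')(Z) = -23
F = Rational(1, 36) (F = Pow(Pow(6, 2), -1) = Pow(36, -1) = Rational(1, 36) ≈ 0.027778)
v = -37 (v = Add(-54, 17) = -37)
Function('H')(b) = Rational(-1331, 36) (Function('H')(b) = Add(-37, Rational(1, 36)) = Rational(-1331, 36))
Add(Add(Function('V')(256), Mul(-1, Function('H')(13))), 339880) = Add(Add(-23, Mul(-1, Rational(-1331, 36))), 339880) = Add(Add(-23, Rational(1331, 36)), 339880) = Add(Rational(503, 36), 339880) = Rational(12236183, 36)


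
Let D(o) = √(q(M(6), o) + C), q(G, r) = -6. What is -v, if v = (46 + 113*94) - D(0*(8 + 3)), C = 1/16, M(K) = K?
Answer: -10668 + I*√95/4 ≈ -10668.0 + 2.4367*I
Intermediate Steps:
C = 1/16 ≈ 0.062500
D(o) = I*√95/4 (D(o) = √(-6 + 1/16) = √(-95/16) = I*√95/4)
v = 10668 - I*√95/4 (v = (46 + 113*94) - I*√95/4 = (46 + 10622) - I*√95/4 = 10668 - I*√95/4 ≈ 10668.0 - 2.4367*I)
-v = -(10668 - I*√95/4) = -10668 + I*√95/4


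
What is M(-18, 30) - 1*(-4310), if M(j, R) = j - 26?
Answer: 4266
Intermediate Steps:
M(j, R) = -26 + j
M(-18, 30) - 1*(-4310) = (-26 - 18) - 1*(-4310) = -44 + 4310 = 4266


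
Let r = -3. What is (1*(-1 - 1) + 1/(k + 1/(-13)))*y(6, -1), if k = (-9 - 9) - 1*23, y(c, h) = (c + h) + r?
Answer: -1081/267 ≈ -4.0487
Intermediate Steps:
y(c, h) = -3 + c + h (y(c, h) = (c + h) - 3 = -3 + c + h)
k = -41 (k = -18 - 23 = -41)
(1*(-1 - 1) + 1/(k + 1/(-13)))*y(6, -1) = (1*(-1 - 1) + 1/(-41 + 1/(-13)))*(-3 + 6 - 1) = (1*(-2) + 1/(-41 - 1/13))*2 = (-2 + 1/(-534/13))*2 = (-2 - 13/534)*2 = -1081/534*2 = -1081/267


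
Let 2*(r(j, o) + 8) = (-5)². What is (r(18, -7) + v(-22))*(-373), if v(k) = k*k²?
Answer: 7940051/2 ≈ 3.9700e+6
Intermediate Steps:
v(k) = k³
r(j, o) = 9/2 (r(j, o) = -8 + (½)*(-5)² = -8 + (½)*25 = -8 + 25/2 = 9/2)
(r(18, -7) + v(-22))*(-373) = (9/2 + (-22)³)*(-373) = (9/2 - 10648)*(-373) = -21287/2*(-373) = 7940051/2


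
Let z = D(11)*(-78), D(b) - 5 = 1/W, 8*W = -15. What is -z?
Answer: 1742/5 ≈ 348.40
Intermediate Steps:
W = -15/8 (W = (⅛)*(-15) = -15/8 ≈ -1.8750)
D(b) = 67/15 (D(b) = 5 + 1/(-15/8) = 5 - 8/15 = 67/15)
z = -1742/5 (z = (67/15)*(-78) = -1742/5 ≈ -348.40)
-z = -1*(-1742/5) = 1742/5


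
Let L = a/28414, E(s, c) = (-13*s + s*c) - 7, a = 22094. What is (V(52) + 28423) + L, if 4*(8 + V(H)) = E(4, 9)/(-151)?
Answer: 243836909769/8581028 ≈ 28416.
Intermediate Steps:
E(s, c) = -7 - 13*s + c*s (E(s, c) = (-13*s + c*s) - 7 = -7 - 13*s + c*s)
V(H) = -4809/604 (V(H) = -8 + ((-7 - 13*4 + 9*4)/(-151))/4 = -8 + ((-7 - 52 + 36)*(-1/151))/4 = -8 + (-23*(-1/151))/4 = -8 + (¼)*(23/151) = -8 + 23/604 = -4809/604)
L = 11047/14207 (L = 22094/28414 = 22094*(1/28414) = 11047/14207 ≈ 0.77757)
(V(52) + 28423) + L = (-4809/604 + 28423) + 11047/14207 = 17162683/604 + 11047/14207 = 243836909769/8581028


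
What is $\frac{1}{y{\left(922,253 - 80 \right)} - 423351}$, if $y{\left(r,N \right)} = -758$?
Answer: $- \frac{1}{424109} \approx -2.3579 \cdot 10^{-6}$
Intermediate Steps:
$\frac{1}{y{\left(922,253 - 80 \right)} - 423351} = \frac{1}{-758 - 423351} = \frac{1}{-424109} = - \frac{1}{424109}$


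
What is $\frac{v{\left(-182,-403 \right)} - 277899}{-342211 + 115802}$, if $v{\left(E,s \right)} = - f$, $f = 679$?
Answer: $\frac{278578}{226409} \approx 1.2304$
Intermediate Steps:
$v{\left(E,s \right)} = -679$ ($v{\left(E,s \right)} = \left(-1\right) 679 = -679$)
$\frac{v{\left(-182,-403 \right)} - 277899}{-342211 + 115802} = \frac{-679 - 277899}{-342211 + 115802} = - \frac{278578}{-226409} = \left(-278578\right) \left(- \frac{1}{226409}\right) = \frac{278578}{226409}$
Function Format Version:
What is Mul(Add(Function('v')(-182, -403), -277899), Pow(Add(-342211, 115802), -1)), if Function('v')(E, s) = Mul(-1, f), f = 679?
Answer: Rational(278578, 226409) ≈ 1.2304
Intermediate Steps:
Function('v')(E, s) = -679 (Function('v')(E, s) = Mul(-1, 679) = -679)
Mul(Add(Function('v')(-182, -403), -277899), Pow(Add(-342211, 115802), -1)) = Mul(Add(-679, -277899), Pow(Add(-342211, 115802), -1)) = Mul(-278578, Pow(-226409, -1)) = Mul(-278578, Rational(-1, 226409)) = Rational(278578, 226409)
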